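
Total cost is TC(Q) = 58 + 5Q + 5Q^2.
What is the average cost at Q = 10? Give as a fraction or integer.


TC(10) = 58 + 5*10 + 5*10^2
TC(10) = 58 + 50 + 500 = 608
AC = TC/Q = 608/10 = 304/5

304/5


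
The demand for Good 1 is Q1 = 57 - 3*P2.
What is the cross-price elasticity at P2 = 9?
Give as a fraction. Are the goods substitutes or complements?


dQ1/dP2 = -3
At P2 = 9: Q1 = 57 - 3*9 = 30
Exy = (dQ1/dP2)(P2/Q1) = -3 * 9 / 30 = -9/10
Since Exy < 0, the goods are complements.

-9/10 (complements)


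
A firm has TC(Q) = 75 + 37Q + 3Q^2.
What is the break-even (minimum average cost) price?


AC(Q) = 75/Q + 37 + 3Q
To minimize: dAC/dQ = -75/Q^2 + 3 = 0
Q^2 = 75/3 = 25
Q* = 5
Min AC = 75/5 + 37 + 3*5
Min AC = 15 + 37 + 15 = 67

67


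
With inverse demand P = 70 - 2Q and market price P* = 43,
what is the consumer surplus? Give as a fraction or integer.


Maximum willingness to pay (at Q=0): P_max = 70
Quantity demanded at P* = 43:
Q* = (70 - 43)/2 = 27/2
CS = (1/2) * Q* * (P_max - P*)
CS = (1/2) * 27/2 * (70 - 43)
CS = (1/2) * 27/2 * 27 = 729/4

729/4


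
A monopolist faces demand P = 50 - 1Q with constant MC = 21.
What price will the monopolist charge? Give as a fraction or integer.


MR = 50 - 2Q
Set MR = MC: 50 - 2Q = 21
Q* = 29/2
Substitute into demand:
P* = 50 - 1*29/2 = 71/2

71/2


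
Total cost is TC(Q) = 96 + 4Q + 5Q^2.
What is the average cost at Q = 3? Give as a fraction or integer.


TC(3) = 96 + 4*3 + 5*3^2
TC(3) = 96 + 12 + 45 = 153
AC = TC/Q = 153/3 = 51

51


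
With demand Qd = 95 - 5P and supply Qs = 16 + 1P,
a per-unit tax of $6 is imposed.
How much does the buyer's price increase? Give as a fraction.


With a per-unit tax, the buyer's price increase depends on relative slopes.
Supply slope: d = 1, Demand slope: b = 5
Buyer's price increase = d * tax / (b + d)
= 1 * 6 / (5 + 1)
= 6 / 6 = 1

1


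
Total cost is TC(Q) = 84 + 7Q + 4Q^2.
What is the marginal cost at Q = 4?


MC = dTC/dQ = 7 + 2*4*Q
At Q = 4:
MC = 7 + 8*4
MC = 7 + 32 = 39

39


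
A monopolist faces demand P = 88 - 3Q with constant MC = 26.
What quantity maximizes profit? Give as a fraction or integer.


TR = P*Q = (88 - 3Q)Q = 88Q - 3Q^2
MR = dTR/dQ = 88 - 6Q
Set MR = MC:
88 - 6Q = 26
62 = 6Q
Q* = 62/6 = 31/3

31/3


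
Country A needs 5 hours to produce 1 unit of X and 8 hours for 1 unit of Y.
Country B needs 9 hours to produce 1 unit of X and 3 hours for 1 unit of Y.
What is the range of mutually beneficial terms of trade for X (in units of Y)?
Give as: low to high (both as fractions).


Opportunity cost of X for Country A = hours_X / hours_Y = 5/8 = 5/8 units of Y
Opportunity cost of X for Country B = hours_X / hours_Y = 9/3 = 3 units of Y
Terms of trade must be between the two opportunity costs.
Range: 5/8 to 3

5/8 to 3


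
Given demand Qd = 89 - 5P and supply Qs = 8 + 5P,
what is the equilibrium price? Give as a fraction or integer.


At equilibrium, Qd = Qs.
89 - 5P = 8 + 5P
89 - 8 = 5P + 5P
81 = 10P
P* = 81/10 = 81/10

81/10


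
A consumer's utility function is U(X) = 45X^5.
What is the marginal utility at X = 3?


MU = dU/dX = 45*5*X^(5-1)
MU = 225*X^4
At X = 3:
MU = 225 * 3^4
MU = 225 * 81 = 18225

18225


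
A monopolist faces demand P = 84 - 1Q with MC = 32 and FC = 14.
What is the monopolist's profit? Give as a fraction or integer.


MR = MC: 84 - 2Q = 32
Q* = 26
P* = 84 - 1*26 = 58
Profit = (P* - MC)*Q* - FC
= (58 - 32)*26 - 14
= 26*26 - 14
= 676 - 14 = 662

662


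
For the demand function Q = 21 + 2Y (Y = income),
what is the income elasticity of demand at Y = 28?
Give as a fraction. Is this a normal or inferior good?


dQ/dY = 2
At Y = 28: Q = 21 + 2*28 = 77
Ey = (dQ/dY)(Y/Q) = 2 * 28 / 77 = 8/11
Since Ey > 0, this is a normal good.

8/11 (normal good)


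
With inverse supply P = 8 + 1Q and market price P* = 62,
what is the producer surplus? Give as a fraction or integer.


Minimum supply price (at Q=0): P_min = 8
Quantity supplied at P* = 62:
Q* = (62 - 8)/1 = 54
PS = (1/2) * Q* * (P* - P_min)
PS = (1/2) * 54 * (62 - 8)
PS = (1/2) * 54 * 54 = 1458

1458


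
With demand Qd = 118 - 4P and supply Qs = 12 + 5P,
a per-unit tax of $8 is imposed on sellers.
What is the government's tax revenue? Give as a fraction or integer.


With tax on sellers, new supply: Qs' = 12 + 5(P - 8)
= 5P - 28
New equilibrium quantity:
Q_new = 478/9
Tax revenue = tax * Q_new = 8 * 478/9 = 3824/9

3824/9


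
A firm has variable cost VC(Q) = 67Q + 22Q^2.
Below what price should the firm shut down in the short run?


AVC(Q) = VC(Q)/Q = 67 + 22Q
AVC is increasing in Q, so minimum AVC is at Q -> 0+.
Min AVC = 67
The firm should shut down if P < 67.

67


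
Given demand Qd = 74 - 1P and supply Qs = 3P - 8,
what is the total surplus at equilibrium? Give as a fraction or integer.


Find equilibrium: 74 - 1P = 3P - 8
74 + 8 = 4P
P* = 82/4 = 41/2
Q* = 3*41/2 - 8 = 107/2
Inverse demand: P = 74 - Q/1, so P_max = 74
Inverse supply: P = 8/3 + Q/3, so P_min = 8/3
CS = (1/2) * 107/2 * (74 - 41/2) = 11449/8
PS = (1/2) * 107/2 * (41/2 - 8/3) = 11449/24
TS = CS + PS = 11449/8 + 11449/24 = 11449/6

11449/6


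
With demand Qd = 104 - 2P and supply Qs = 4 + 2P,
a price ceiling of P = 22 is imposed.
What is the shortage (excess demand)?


At P = 22:
Qd = 104 - 2*22 = 60
Qs = 4 + 2*22 = 48
Shortage = Qd - Qs = 60 - 48 = 12

12


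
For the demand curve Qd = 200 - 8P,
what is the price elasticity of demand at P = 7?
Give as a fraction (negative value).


dQ/dP = -8
At P = 7: Q = 200 - 8*7 = 144
E = (dQ/dP)(P/Q) = (-8)(7/144) = -7/18

-7/18


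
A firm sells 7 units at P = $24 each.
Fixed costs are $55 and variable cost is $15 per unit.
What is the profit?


Total Revenue = P * Q = 24 * 7 = $168
Total Cost = FC + VC*Q = 55 + 15*7 = $160
Profit = TR - TC = 168 - 160 = $8

$8


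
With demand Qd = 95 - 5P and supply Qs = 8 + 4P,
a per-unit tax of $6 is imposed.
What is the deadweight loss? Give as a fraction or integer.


Pre-tax equilibrium quantity: Q* = 140/3
Post-tax equilibrium quantity: Q_tax = 100/3
Reduction in quantity: Q* - Q_tax = 40/3
DWL = (1/2) * tax * (Q* - Q_tax)
DWL = (1/2) * 6 * 40/3 = 40

40


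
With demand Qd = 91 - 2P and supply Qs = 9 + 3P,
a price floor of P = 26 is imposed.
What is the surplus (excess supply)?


At P = 26:
Qd = 91 - 2*26 = 39
Qs = 9 + 3*26 = 87
Surplus = Qs - Qd = 87 - 39 = 48

48


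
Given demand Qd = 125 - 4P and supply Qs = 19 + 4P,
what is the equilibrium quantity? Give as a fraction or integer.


First find equilibrium price:
125 - 4P = 19 + 4P
P* = 106/8 = 53/4
Then substitute into demand:
Q* = 125 - 4 * 53/4 = 72

72


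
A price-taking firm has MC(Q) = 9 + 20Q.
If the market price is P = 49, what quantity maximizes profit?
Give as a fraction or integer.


In perfect competition, profit is maximized where P = MC.
49 = 9 + 20Q
40 = 20Q
Q* = 40/20 = 2

2


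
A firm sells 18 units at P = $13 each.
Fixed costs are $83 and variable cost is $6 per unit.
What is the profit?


Total Revenue = P * Q = 13 * 18 = $234
Total Cost = FC + VC*Q = 83 + 6*18 = $191
Profit = TR - TC = 234 - 191 = $43

$43


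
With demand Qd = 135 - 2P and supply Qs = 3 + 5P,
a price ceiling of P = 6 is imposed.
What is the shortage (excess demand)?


At P = 6:
Qd = 135 - 2*6 = 123
Qs = 3 + 5*6 = 33
Shortage = Qd - Qs = 123 - 33 = 90

90


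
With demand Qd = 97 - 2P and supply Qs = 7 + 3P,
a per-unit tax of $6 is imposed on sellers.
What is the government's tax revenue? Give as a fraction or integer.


With tax on sellers, new supply: Qs' = 7 + 3(P - 6)
= 3P - 11
New equilibrium quantity:
Q_new = 269/5
Tax revenue = tax * Q_new = 6 * 269/5 = 1614/5

1614/5


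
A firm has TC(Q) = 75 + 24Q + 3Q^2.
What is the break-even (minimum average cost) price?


AC(Q) = 75/Q + 24 + 3Q
To minimize: dAC/dQ = -75/Q^2 + 3 = 0
Q^2 = 75/3 = 25
Q* = 5
Min AC = 75/5 + 24 + 3*5
Min AC = 15 + 24 + 15 = 54

54


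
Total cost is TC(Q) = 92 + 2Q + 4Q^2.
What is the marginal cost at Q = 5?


MC = dTC/dQ = 2 + 2*4*Q
At Q = 5:
MC = 2 + 8*5
MC = 2 + 40 = 42

42


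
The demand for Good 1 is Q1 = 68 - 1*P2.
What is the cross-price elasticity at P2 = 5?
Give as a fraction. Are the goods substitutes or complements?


dQ1/dP2 = -1
At P2 = 5: Q1 = 68 - 1*5 = 63
Exy = (dQ1/dP2)(P2/Q1) = -1 * 5 / 63 = -5/63
Since Exy < 0, the goods are complements.

-5/63 (complements)


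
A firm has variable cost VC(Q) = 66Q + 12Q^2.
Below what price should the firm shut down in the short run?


AVC(Q) = VC(Q)/Q = 66 + 12Q
AVC is increasing in Q, so minimum AVC is at Q -> 0+.
Min AVC = 66
The firm should shut down if P < 66.

66


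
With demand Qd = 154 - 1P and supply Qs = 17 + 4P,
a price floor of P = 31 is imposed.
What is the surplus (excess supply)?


At P = 31:
Qd = 154 - 1*31 = 123
Qs = 17 + 4*31 = 141
Surplus = Qs - Qd = 141 - 123 = 18

18


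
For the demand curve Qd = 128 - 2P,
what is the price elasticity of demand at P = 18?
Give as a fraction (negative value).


dQ/dP = -2
At P = 18: Q = 128 - 2*18 = 92
E = (dQ/dP)(P/Q) = (-2)(18/92) = -9/23

-9/23


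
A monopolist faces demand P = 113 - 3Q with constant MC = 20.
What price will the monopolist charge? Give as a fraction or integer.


MR = 113 - 6Q
Set MR = MC: 113 - 6Q = 20
Q* = 31/2
Substitute into demand:
P* = 113 - 3*31/2 = 133/2

133/2


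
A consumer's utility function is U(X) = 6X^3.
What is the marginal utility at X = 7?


MU = dU/dX = 6*3*X^(3-1)
MU = 18*X^2
At X = 7:
MU = 18 * 7^2
MU = 18 * 49 = 882

882


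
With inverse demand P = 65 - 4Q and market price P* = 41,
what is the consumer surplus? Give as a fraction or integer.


Maximum willingness to pay (at Q=0): P_max = 65
Quantity demanded at P* = 41:
Q* = (65 - 41)/4 = 6
CS = (1/2) * Q* * (P_max - P*)
CS = (1/2) * 6 * (65 - 41)
CS = (1/2) * 6 * 24 = 72

72


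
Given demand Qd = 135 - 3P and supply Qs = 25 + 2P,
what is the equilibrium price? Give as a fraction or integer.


At equilibrium, Qd = Qs.
135 - 3P = 25 + 2P
135 - 25 = 3P + 2P
110 = 5P
P* = 110/5 = 22

22


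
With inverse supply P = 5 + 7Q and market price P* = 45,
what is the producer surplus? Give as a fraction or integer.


Minimum supply price (at Q=0): P_min = 5
Quantity supplied at P* = 45:
Q* = (45 - 5)/7 = 40/7
PS = (1/2) * Q* * (P* - P_min)
PS = (1/2) * 40/7 * (45 - 5)
PS = (1/2) * 40/7 * 40 = 800/7

800/7


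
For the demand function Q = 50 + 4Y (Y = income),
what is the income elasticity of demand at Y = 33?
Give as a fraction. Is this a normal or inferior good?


dQ/dY = 4
At Y = 33: Q = 50 + 4*33 = 182
Ey = (dQ/dY)(Y/Q) = 4 * 33 / 182 = 66/91
Since Ey > 0, this is a normal good.

66/91 (normal good)


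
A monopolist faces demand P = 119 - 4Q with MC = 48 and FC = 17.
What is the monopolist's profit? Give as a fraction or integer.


MR = MC: 119 - 8Q = 48
Q* = 71/8
P* = 119 - 4*71/8 = 167/2
Profit = (P* - MC)*Q* - FC
= (167/2 - 48)*71/8 - 17
= 71/2*71/8 - 17
= 5041/16 - 17 = 4769/16

4769/16


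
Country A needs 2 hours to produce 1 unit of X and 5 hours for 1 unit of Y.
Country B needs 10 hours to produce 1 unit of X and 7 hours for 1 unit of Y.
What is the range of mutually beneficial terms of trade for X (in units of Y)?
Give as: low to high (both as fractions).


Opportunity cost of X for Country A = hours_X / hours_Y = 2/5 = 2/5 units of Y
Opportunity cost of X for Country B = hours_X / hours_Y = 10/7 = 10/7 units of Y
Terms of trade must be between the two opportunity costs.
Range: 2/5 to 10/7

2/5 to 10/7


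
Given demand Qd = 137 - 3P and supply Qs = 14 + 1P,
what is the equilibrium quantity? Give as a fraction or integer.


First find equilibrium price:
137 - 3P = 14 + 1P
P* = 123/4 = 123/4
Then substitute into demand:
Q* = 137 - 3 * 123/4 = 179/4

179/4


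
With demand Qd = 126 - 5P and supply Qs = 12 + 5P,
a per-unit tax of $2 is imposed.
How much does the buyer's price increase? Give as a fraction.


With a per-unit tax, the buyer's price increase depends on relative slopes.
Supply slope: d = 5, Demand slope: b = 5
Buyer's price increase = d * tax / (b + d)
= 5 * 2 / (5 + 5)
= 10 / 10 = 1

1


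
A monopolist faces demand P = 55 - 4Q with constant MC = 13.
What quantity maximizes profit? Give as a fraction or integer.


TR = P*Q = (55 - 4Q)Q = 55Q - 4Q^2
MR = dTR/dQ = 55 - 8Q
Set MR = MC:
55 - 8Q = 13
42 = 8Q
Q* = 42/8 = 21/4

21/4


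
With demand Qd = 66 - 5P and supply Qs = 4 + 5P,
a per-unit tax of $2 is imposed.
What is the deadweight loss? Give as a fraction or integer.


Pre-tax equilibrium quantity: Q* = 35
Post-tax equilibrium quantity: Q_tax = 30
Reduction in quantity: Q* - Q_tax = 5
DWL = (1/2) * tax * (Q* - Q_tax)
DWL = (1/2) * 2 * 5 = 5

5


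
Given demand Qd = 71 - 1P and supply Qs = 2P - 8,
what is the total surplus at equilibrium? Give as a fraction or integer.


Find equilibrium: 71 - 1P = 2P - 8
71 + 8 = 3P
P* = 79/3 = 79/3
Q* = 2*79/3 - 8 = 134/3
Inverse demand: P = 71 - Q/1, so P_max = 71
Inverse supply: P = 4 + Q/2, so P_min = 4
CS = (1/2) * 134/3 * (71 - 79/3) = 8978/9
PS = (1/2) * 134/3 * (79/3 - 4) = 4489/9
TS = CS + PS = 8978/9 + 4489/9 = 4489/3

4489/3


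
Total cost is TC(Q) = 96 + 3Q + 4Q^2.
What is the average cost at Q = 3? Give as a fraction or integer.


TC(3) = 96 + 3*3 + 4*3^2
TC(3) = 96 + 9 + 36 = 141
AC = TC/Q = 141/3 = 47

47


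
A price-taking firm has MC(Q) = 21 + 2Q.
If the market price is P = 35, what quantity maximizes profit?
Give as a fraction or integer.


In perfect competition, profit is maximized where P = MC.
35 = 21 + 2Q
14 = 2Q
Q* = 14/2 = 7

7


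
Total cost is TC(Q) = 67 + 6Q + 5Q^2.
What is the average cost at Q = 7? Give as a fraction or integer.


TC(7) = 67 + 6*7 + 5*7^2
TC(7) = 67 + 42 + 245 = 354
AC = TC/Q = 354/7 = 354/7

354/7


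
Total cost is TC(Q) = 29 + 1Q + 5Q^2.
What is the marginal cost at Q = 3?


MC = dTC/dQ = 1 + 2*5*Q
At Q = 3:
MC = 1 + 10*3
MC = 1 + 30 = 31

31


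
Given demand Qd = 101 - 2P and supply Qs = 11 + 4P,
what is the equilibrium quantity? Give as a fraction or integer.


First find equilibrium price:
101 - 2P = 11 + 4P
P* = 90/6 = 15
Then substitute into demand:
Q* = 101 - 2 * 15 = 71

71


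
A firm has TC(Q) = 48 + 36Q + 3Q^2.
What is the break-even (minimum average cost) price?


AC(Q) = 48/Q + 36 + 3Q
To minimize: dAC/dQ = -48/Q^2 + 3 = 0
Q^2 = 48/3 = 16
Q* = 4
Min AC = 48/4 + 36 + 3*4
Min AC = 12 + 36 + 12 = 60

60


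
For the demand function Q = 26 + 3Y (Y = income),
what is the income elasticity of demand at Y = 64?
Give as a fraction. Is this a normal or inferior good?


dQ/dY = 3
At Y = 64: Q = 26 + 3*64 = 218
Ey = (dQ/dY)(Y/Q) = 3 * 64 / 218 = 96/109
Since Ey > 0, this is a normal good.

96/109 (normal good)


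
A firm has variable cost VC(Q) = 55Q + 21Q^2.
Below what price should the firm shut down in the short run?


AVC(Q) = VC(Q)/Q = 55 + 21Q
AVC is increasing in Q, so minimum AVC is at Q -> 0+.
Min AVC = 55
The firm should shut down if P < 55.

55


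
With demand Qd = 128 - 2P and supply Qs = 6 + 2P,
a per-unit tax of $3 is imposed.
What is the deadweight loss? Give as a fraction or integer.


Pre-tax equilibrium quantity: Q* = 67
Post-tax equilibrium quantity: Q_tax = 64
Reduction in quantity: Q* - Q_tax = 3
DWL = (1/2) * tax * (Q* - Q_tax)
DWL = (1/2) * 3 * 3 = 9/2

9/2


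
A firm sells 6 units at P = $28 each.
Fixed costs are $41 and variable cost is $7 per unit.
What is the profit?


Total Revenue = P * Q = 28 * 6 = $168
Total Cost = FC + VC*Q = 41 + 7*6 = $83
Profit = TR - TC = 168 - 83 = $85

$85


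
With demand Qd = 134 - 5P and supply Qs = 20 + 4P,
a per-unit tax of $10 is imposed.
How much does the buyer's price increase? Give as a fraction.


With a per-unit tax, the buyer's price increase depends on relative slopes.
Supply slope: d = 4, Demand slope: b = 5
Buyer's price increase = d * tax / (b + d)
= 4 * 10 / (5 + 4)
= 40 / 9 = 40/9

40/9


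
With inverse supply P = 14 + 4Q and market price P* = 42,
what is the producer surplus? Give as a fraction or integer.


Minimum supply price (at Q=0): P_min = 14
Quantity supplied at P* = 42:
Q* = (42 - 14)/4 = 7
PS = (1/2) * Q* * (P* - P_min)
PS = (1/2) * 7 * (42 - 14)
PS = (1/2) * 7 * 28 = 98

98


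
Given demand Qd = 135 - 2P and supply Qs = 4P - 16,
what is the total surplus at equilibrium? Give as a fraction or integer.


Find equilibrium: 135 - 2P = 4P - 16
135 + 16 = 6P
P* = 151/6 = 151/6
Q* = 4*151/6 - 16 = 254/3
Inverse demand: P = 135/2 - Q/2, so P_max = 135/2
Inverse supply: P = 4 + Q/4, so P_min = 4
CS = (1/2) * 254/3 * (135/2 - 151/6) = 16129/9
PS = (1/2) * 254/3 * (151/6 - 4) = 16129/18
TS = CS + PS = 16129/9 + 16129/18 = 16129/6

16129/6


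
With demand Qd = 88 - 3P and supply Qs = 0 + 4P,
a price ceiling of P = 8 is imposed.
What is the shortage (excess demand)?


At P = 8:
Qd = 88 - 3*8 = 64
Qs = 0 + 4*8 = 32
Shortage = Qd - Qs = 64 - 32 = 32

32


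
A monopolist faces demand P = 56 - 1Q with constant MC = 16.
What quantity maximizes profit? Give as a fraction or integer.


TR = P*Q = (56 - 1Q)Q = 56Q - 1Q^2
MR = dTR/dQ = 56 - 2Q
Set MR = MC:
56 - 2Q = 16
40 = 2Q
Q* = 40/2 = 20

20


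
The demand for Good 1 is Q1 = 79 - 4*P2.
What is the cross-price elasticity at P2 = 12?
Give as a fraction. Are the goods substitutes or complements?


dQ1/dP2 = -4
At P2 = 12: Q1 = 79 - 4*12 = 31
Exy = (dQ1/dP2)(P2/Q1) = -4 * 12 / 31 = -48/31
Since Exy < 0, the goods are complements.

-48/31 (complements)


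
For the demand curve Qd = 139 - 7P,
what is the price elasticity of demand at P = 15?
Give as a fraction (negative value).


dQ/dP = -7
At P = 15: Q = 139 - 7*15 = 34
E = (dQ/dP)(P/Q) = (-7)(15/34) = -105/34

-105/34


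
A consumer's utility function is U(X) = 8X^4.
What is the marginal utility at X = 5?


MU = dU/dX = 8*4*X^(4-1)
MU = 32*X^3
At X = 5:
MU = 32 * 5^3
MU = 32 * 125 = 4000

4000


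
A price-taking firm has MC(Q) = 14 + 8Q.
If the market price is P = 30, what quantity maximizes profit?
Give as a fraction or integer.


In perfect competition, profit is maximized where P = MC.
30 = 14 + 8Q
16 = 8Q
Q* = 16/8 = 2

2


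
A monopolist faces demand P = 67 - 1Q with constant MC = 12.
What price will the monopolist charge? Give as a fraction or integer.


MR = 67 - 2Q
Set MR = MC: 67 - 2Q = 12
Q* = 55/2
Substitute into demand:
P* = 67 - 1*55/2 = 79/2

79/2


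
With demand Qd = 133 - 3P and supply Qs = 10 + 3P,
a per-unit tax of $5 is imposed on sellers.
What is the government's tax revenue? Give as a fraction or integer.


With tax on sellers, new supply: Qs' = 10 + 3(P - 5)
= 3P - 5
New equilibrium quantity:
Q_new = 64
Tax revenue = tax * Q_new = 5 * 64 = 320

320


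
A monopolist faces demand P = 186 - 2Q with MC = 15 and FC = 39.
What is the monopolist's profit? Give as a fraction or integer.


MR = MC: 186 - 4Q = 15
Q* = 171/4
P* = 186 - 2*171/4 = 201/2
Profit = (P* - MC)*Q* - FC
= (201/2 - 15)*171/4 - 39
= 171/2*171/4 - 39
= 29241/8 - 39 = 28929/8

28929/8


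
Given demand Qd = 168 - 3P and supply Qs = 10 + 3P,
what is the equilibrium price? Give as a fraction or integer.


At equilibrium, Qd = Qs.
168 - 3P = 10 + 3P
168 - 10 = 3P + 3P
158 = 6P
P* = 158/6 = 79/3

79/3


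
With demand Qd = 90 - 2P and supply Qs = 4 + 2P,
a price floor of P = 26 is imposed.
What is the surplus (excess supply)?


At P = 26:
Qd = 90 - 2*26 = 38
Qs = 4 + 2*26 = 56
Surplus = Qs - Qd = 56 - 38 = 18

18


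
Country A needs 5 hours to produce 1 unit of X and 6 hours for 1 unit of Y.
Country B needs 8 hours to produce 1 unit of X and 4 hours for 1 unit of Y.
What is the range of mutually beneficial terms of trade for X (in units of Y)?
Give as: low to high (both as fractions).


Opportunity cost of X for Country A = hours_X / hours_Y = 5/6 = 5/6 units of Y
Opportunity cost of X for Country B = hours_X / hours_Y = 8/4 = 2 units of Y
Terms of trade must be between the two opportunity costs.
Range: 5/6 to 2

5/6 to 2


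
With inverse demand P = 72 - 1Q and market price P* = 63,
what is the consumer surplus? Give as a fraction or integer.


Maximum willingness to pay (at Q=0): P_max = 72
Quantity demanded at P* = 63:
Q* = (72 - 63)/1 = 9
CS = (1/2) * Q* * (P_max - P*)
CS = (1/2) * 9 * (72 - 63)
CS = (1/2) * 9 * 9 = 81/2

81/2


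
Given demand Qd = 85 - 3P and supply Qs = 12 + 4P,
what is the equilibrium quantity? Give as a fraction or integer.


First find equilibrium price:
85 - 3P = 12 + 4P
P* = 73/7 = 73/7
Then substitute into demand:
Q* = 85 - 3 * 73/7 = 376/7

376/7


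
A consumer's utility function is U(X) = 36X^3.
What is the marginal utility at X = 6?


MU = dU/dX = 36*3*X^(3-1)
MU = 108*X^2
At X = 6:
MU = 108 * 6^2
MU = 108 * 36 = 3888

3888


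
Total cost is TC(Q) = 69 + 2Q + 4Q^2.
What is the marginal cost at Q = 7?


MC = dTC/dQ = 2 + 2*4*Q
At Q = 7:
MC = 2 + 8*7
MC = 2 + 56 = 58

58


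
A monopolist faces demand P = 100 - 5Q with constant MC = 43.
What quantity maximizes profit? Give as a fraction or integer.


TR = P*Q = (100 - 5Q)Q = 100Q - 5Q^2
MR = dTR/dQ = 100 - 10Q
Set MR = MC:
100 - 10Q = 43
57 = 10Q
Q* = 57/10 = 57/10

57/10


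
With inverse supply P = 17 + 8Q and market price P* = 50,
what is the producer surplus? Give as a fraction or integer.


Minimum supply price (at Q=0): P_min = 17
Quantity supplied at P* = 50:
Q* = (50 - 17)/8 = 33/8
PS = (1/2) * Q* * (P* - P_min)
PS = (1/2) * 33/8 * (50 - 17)
PS = (1/2) * 33/8 * 33 = 1089/16

1089/16


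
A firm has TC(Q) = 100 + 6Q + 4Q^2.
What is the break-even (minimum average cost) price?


AC(Q) = 100/Q + 6 + 4Q
To minimize: dAC/dQ = -100/Q^2 + 4 = 0
Q^2 = 100/4 = 25
Q* = 5
Min AC = 100/5 + 6 + 4*5
Min AC = 20 + 6 + 20 = 46

46


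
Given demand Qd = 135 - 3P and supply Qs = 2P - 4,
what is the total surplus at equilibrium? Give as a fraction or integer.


Find equilibrium: 135 - 3P = 2P - 4
135 + 4 = 5P
P* = 139/5 = 139/5
Q* = 2*139/5 - 4 = 258/5
Inverse demand: P = 45 - Q/3, so P_max = 45
Inverse supply: P = 2 + Q/2, so P_min = 2
CS = (1/2) * 258/5 * (45 - 139/5) = 11094/25
PS = (1/2) * 258/5 * (139/5 - 2) = 16641/25
TS = CS + PS = 11094/25 + 16641/25 = 5547/5

5547/5


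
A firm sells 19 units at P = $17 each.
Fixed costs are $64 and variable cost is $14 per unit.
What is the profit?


Total Revenue = P * Q = 17 * 19 = $323
Total Cost = FC + VC*Q = 64 + 14*19 = $330
Profit = TR - TC = 323 - 330 = $-7

$-7


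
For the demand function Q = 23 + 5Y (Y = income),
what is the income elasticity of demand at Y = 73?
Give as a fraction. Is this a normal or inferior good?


dQ/dY = 5
At Y = 73: Q = 23 + 5*73 = 388
Ey = (dQ/dY)(Y/Q) = 5 * 73 / 388 = 365/388
Since Ey > 0, this is a normal good.

365/388 (normal good)


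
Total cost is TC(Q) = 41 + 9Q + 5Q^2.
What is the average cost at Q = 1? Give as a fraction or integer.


TC(1) = 41 + 9*1 + 5*1^2
TC(1) = 41 + 9 + 5 = 55
AC = TC/Q = 55/1 = 55

55


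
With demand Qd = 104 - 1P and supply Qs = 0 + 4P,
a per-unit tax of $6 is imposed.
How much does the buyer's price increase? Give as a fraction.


With a per-unit tax, the buyer's price increase depends on relative slopes.
Supply slope: d = 4, Demand slope: b = 1
Buyer's price increase = d * tax / (b + d)
= 4 * 6 / (1 + 4)
= 24 / 5 = 24/5

24/5


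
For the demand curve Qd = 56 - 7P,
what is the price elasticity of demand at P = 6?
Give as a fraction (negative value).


dQ/dP = -7
At P = 6: Q = 56 - 7*6 = 14
E = (dQ/dP)(P/Q) = (-7)(6/14) = -3

-3


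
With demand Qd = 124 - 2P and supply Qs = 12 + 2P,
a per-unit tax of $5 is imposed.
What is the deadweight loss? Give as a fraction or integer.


Pre-tax equilibrium quantity: Q* = 68
Post-tax equilibrium quantity: Q_tax = 63
Reduction in quantity: Q* - Q_tax = 5
DWL = (1/2) * tax * (Q* - Q_tax)
DWL = (1/2) * 5 * 5 = 25/2

25/2


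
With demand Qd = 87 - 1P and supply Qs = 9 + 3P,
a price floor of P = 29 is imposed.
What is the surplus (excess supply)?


At P = 29:
Qd = 87 - 1*29 = 58
Qs = 9 + 3*29 = 96
Surplus = Qs - Qd = 96 - 58 = 38

38


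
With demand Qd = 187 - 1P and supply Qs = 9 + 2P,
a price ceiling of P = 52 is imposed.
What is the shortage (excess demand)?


At P = 52:
Qd = 187 - 1*52 = 135
Qs = 9 + 2*52 = 113
Shortage = Qd - Qs = 135 - 113 = 22

22


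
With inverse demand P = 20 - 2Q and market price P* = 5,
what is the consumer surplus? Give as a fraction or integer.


Maximum willingness to pay (at Q=0): P_max = 20
Quantity demanded at P* = 5:
Q* = (20 - 5)/2 = 15/2
CS = (1/2) * Q* * (P_max - P*)
CS = (1/2) * 15/2 * (20 - 5)
CS = (1/2) * 15/2 * 15 = 225/4

225/4


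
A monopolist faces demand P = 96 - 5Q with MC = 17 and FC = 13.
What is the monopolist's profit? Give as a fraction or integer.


MR = MC: 96 - 10Q = 17
Q* = 79/10
P* = 96 - 5*79/10 = 113/2
Profit = (P* - MC)*Q* - FC
= (113/2 - 17)*79/10 - 13
= 79/2*79/10 - 13
= 6241/20 - 13 = 5981/20

5981/20


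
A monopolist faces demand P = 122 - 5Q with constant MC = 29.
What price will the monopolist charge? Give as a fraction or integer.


MR = 122 - 10Q
Set MR = MC: 122 - 10Q = 29
Q* = 93/10
Substitute into demand:
P* = 122 - 5*93/10 = 151/2

151/2


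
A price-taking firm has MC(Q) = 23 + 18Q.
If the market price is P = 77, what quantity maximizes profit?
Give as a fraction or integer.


In perfect competition, profit is maximized where P = MC.
77 = 23 + 18Q
54 = 18Q
Q* = 54/18 = 3

3


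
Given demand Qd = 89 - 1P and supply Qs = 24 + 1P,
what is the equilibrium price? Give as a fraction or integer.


At equilibrium, Qd = Qs.
89 - 1P = 24 + 1P
89 - 24 = 1P + 1P
65 = 2P
P* = 65/2 = 65/2

65/2


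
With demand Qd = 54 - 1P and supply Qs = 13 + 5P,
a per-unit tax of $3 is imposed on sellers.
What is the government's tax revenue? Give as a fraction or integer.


With tax on sellers, new supply: Qs' = 13 + 5(P - 3)
= 5P - 2
New equilibrium quantity:
Q_new = 134/3
Tax revenue = tax * Q_new = 3 * 134/3 = 134

134


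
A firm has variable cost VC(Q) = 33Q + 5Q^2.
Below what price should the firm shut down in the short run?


AVC(Q) = VC(Q)/Q = 33 + 5Q
AVC is increasing in Q, so minimum AVC is at Q -> 0+.
Min AVC = 33
The firm should shut down if P < 33.

33


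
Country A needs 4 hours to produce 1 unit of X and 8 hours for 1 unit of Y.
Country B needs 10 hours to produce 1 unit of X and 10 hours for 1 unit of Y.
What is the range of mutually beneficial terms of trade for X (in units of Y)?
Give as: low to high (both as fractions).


Opportunity cost of X for Country A = hours_X / hours_Y = 4/8 = 1/2 units of Y
Opportunity cost of X for Country B = hours_X / hours_Y = 10/10 = 1 units of Y
Terms of trade must be between the two opportunity costs.
Range: 1/2 to 1

1/2 to 1


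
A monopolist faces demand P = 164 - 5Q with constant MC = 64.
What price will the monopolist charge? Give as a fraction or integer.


MR = 164 - 10Q
Set MR = MC: 164 - 10Q = 64
Q* = 10
Substitute into demand:
P* = 164 - 5*10 = 114

114


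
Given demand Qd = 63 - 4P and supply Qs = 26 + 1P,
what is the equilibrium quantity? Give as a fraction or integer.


First find equilibrium price:
63 - 4P = 26 + 1P
P* = 37/5 = 37/5
Then substitute into demand:
Q* = 63 - 4 * 37/5 = 167/5

167/5


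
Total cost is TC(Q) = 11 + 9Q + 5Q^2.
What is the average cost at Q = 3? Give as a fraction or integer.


TC(3) = 11 + 9*3 + 5*3^2
TC(3) = 11 + 27 + 45 = 83
AC = TC/Q = 83/3 = 83/3

83/3


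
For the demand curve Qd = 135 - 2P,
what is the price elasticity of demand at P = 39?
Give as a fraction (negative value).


dQ/dP = -2
At P = 39: Q = 135 - 2*39 = 57
E = (dQ/dP)(P/Q) = (-2)(39/57) = -26/19

-26/19


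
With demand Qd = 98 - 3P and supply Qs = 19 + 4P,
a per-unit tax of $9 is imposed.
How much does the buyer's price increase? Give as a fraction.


With a per-unit tax, the buyer's price increase depends on relative slopes.
Supply slope: d = 4, Demand slope: b = 3
Buyer's price increase = d * tax / (b + d)
= 4 * 9 / (3 + 4)
= 36 / 7 = 36/7

36/7


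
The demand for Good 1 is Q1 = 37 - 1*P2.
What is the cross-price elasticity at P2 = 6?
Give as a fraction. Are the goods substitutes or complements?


dQ1/dP2 = -1
At P2 = 6: Q1 = 37 - 1*6 = 31
Exy = (dQ1/dP2)(P2/Q1) = -1 * 6 / 31 = -6/31
Since Exy < 0, the goods are complements.

-6/31 (complements)


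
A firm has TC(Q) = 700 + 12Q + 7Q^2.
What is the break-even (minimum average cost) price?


AC(Q) = 700/Q + 12 + 7Q
To minimize: dAC/dQ = -700/Q^2 + 7 = 0
Q^2 = 700/7 = 100
Q* = 10
Min AC = 700/10 + 12 + 7*10
Min AC = 70 + 12 + 70 = 152

152


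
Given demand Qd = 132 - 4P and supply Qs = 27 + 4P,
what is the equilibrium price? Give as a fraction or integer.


At equilibrium, Qd = Qs.
132 - 4P = 27 + 4P
132 - 27 = 4P + 4P
105 = 8P
P* = 105/8 = 105/8

105/8


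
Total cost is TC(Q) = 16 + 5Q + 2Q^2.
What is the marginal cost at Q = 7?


MC = dTC/dQ = 5 + 2*2*Q
At Q = 7:
MC = 5 + 4*7
MC = 5 + 28 = 33

33


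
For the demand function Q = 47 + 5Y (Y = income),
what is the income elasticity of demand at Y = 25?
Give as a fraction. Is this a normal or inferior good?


dQ/dY = 5
At Y = 25: Q = 47 + 5*25 = 172
Ey = (dQ/dY)(Y/Q) = 5 * 25 / 172 = 125/172
Since Ey > 0, this is a normal good.

125/172 (normal good)


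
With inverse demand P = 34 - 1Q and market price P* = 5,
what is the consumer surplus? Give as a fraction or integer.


Maximum willingness to pay (at Q=0): P_max = 34
Quantity demanded at P* = 5:
Q* = (34 - 5)/1 = 29
CS = (1/2) * Q* * (P_max - P*)
CS = (1/2) * 29 * (34 - 5)
CS = (1/2) * 29 * 29 = 841/2

841/2


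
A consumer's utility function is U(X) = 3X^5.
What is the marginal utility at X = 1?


MU = dU/dX = 3*5*X^(5-1)
MU = 15*X^4
At X = 1:
MU = 15 * 1^4
MU = 15 * 1 = 15

15


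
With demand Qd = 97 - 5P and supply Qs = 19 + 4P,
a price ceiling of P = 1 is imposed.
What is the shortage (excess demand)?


At P = 1:
Qd = 97 - 5*1 = 92
Qs = 19 + 4*1 = 23
Shortage = Qd - Qs = 92 - 23 = 69

69


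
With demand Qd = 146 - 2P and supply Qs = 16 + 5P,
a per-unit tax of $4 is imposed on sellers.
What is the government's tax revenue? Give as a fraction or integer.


With tax on sellers, new supply: Qs' = 16 + 5(P - 4)
= 5P - 4
New equilibrium quantity:
Q_new = 722/7
Tax revenue = tax * Q_new = 4 * 722/7 = 2888/7

2888/7


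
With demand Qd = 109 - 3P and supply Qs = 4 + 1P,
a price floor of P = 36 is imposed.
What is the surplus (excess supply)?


At P = 36:
Qd = 109 - 3*36 = 1
Qs = 4 + 1*36 = 40
Surplus = Qs - Qd = 40 - 1 = 39

39


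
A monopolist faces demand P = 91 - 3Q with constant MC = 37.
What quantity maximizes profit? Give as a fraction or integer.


TR = P*Q = (91 - 3Q)Q = 91Q - 3Q^2
MR = dTR/dQ = 91 - 6Q
Set MR = MC:
91 - 6Q = 37
54 = 6Q
Q* = 54/6 = 9

9


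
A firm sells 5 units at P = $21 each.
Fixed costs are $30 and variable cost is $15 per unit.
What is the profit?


Total Revenue = P * Q = 21 * 5 = $105
Total Cost = FC + VC*Q = 30 + 15*5 = $105
Profit = TR - TC = 105 - 105 = $0

$0


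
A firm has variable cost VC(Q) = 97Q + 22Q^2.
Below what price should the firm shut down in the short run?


AVC(Q) = VC(Q)/Q = 97 + 22Q
AVC is increasing in Q, so minimum AVC is at Q -> 0+.
Min AVC = 97
The firm should shut down if P < 97.

97


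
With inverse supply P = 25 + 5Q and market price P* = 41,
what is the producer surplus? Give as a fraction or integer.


Minimum supply price (at Q=0): P_min = 25
Quantity supplied at P* = 41:
Q* = (41 - 25)/5 = 16/5
PS = (1/2) * Q* * (P* - P_min)
PS = (1/2) * 16/5 * (41 - 25)
PS = (1/2) * 16/5 * 16 = 128/5

128/5


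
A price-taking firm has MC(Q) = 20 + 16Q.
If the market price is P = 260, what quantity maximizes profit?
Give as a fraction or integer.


In perfect competition, profit is maximized where P = MC.
260 = 20 + 16Q
240 = 16Q
Q* = 240/16 = 15

15


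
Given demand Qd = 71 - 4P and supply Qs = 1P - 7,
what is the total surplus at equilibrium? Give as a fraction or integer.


Find equilibrium: 71 - 4P = 1P - 7
71 + 7 = 5P
P* = 78/5 = 78/5
Q* = 1*78/5 - 7 = 43/5
Inverse demand: P = 71/4 - Q/4, so P_max = 71/4
Inverse supply: P = 7 + Q/1, so P_min = 7
CS = (1/2) * 43/5 * (71/4 - 78/5) = 1849/200
PS = (1/2) * 43/5 * (78/5 - 7) = 1849/50
TS = CS + PS = 1849/200 + 1849/50 = 1849/40

1849/40


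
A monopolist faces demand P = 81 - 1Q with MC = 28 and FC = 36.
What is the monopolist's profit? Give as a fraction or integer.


MR = MC: 81 - 2Q = 28
Q* = 53/2
P* = 81 - 1*53/2 = 109/2
Profit = (P* - MC)*Q* - FC
= (109/2 - 28)*53/2 - 36
= 53/2*53/2 - 36
= 2809/4 - 36 = 2665/4

2665/4


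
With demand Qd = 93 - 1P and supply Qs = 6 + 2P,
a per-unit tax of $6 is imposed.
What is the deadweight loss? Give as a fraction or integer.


Pre-tax equilibrium quantity: Q* = 64
Post-tax equilibrium quantity: Q_tax = 60
Reduction in quantity: Q* - Q_tax = 4
DWL = (1/2) * tax * (Q* - Q_tax)
DWL = (1/2) * 6 * 4 = 12

12


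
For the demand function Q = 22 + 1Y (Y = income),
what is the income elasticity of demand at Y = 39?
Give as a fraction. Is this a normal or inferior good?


dQ/dY = 1
At Y = 39: Q = 22 + 1*39 = 61
Ey = (dQ/dY)(Y/Q) = 1 * 39 / 61 = 39/61
Since Ey > 0, this is a normal good.

39/61 (normal good)


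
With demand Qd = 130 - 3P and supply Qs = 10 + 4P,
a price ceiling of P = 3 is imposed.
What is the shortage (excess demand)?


At P = 3:
Qd = 130 - 3*3 = 121
Qs = 10 + 4*3 = 22
Shortage = Qd - Qs = 121 - 22 = 99

99


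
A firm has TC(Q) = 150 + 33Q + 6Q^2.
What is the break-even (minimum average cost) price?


AC(Q) = 150/Q + 33 + 6Q
To minimize: dAC/dQ = -150/Q^2 + 6 = 0
Q^2 = 150/6 = 25
Q* = 5
Min AC = 150/5 + 33 + 6*5
Min AC = 30 + 33 + 30 = 93

93


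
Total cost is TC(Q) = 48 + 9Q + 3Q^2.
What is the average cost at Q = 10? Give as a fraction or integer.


TC(10) = 48 + 9*10 + 3*10^2
TC(10) = 48 + 90 + 300 = 438
AC = TC/Q = 438/10 = 219/5

219/5


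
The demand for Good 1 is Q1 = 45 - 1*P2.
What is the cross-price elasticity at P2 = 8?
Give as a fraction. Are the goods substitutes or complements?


dQ1/dP2 = -1
At P2 = 8: Q1 = 45 - 1*8 = 37
Exy = (dQ1/dP2)(P2/Q1) = -1 * 8 / 37 = -8/37
Since Exy < 0, the goods are complements.

-8/37 (complements)


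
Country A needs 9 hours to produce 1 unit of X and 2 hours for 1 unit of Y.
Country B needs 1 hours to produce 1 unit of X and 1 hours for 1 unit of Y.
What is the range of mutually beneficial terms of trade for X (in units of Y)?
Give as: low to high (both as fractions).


Opportunity cost of X for Country A = hours_X / hours_Y = 9/2 = 9/2 units of Y
Opportunity cost of X for Country B = hours_X / hours_Y = 1/1 = 1 units of Y
Terms of trade must be between the two opportunity costs.
Range: 1 to 9/2

1 to 9/2


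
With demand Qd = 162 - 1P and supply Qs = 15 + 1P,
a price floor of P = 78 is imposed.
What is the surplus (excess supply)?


At P = 78:
Qd = 162 - 1*78 = 84
Qs = 15 + 1*78 = 93
Surplus = Qs - Qd = 93 - 84 = 9

9


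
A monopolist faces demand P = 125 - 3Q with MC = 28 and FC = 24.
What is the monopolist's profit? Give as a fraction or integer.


MR = MC: 125 - 6Q = 28
Q* = 97/6
P* = 125 - 3*97/6 = 153/2
Profit = (P* - MC)*Q* - FC
= (153/2 - 28)*97/6 - 24
= 97/2*97/6 - 24
= 9409/12 - 24 = 9121/12

9121/12


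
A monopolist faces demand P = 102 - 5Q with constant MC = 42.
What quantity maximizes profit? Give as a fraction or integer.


TR = P*Q = (102 - 5Q)Q = 102Q - 5Q^2
MR = dTR/dQ = 102 - 10Q
Set MR = MC:
102 - 10Q = 42
60 = 10Q
Q* = 60/10 = 6

6


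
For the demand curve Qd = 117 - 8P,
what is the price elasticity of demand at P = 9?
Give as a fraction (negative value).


dQ/dP = -8
At P = 9: Q = 117 - 8*9 = 45
E = (dQ/dP)(P/Q) = (-8)(9/45) = -8/5

-8/5


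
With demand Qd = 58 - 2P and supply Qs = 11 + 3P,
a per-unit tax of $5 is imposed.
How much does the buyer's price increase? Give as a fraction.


With a per-unit tax, the buyer's price increase depends on relative slopes.
Supply slope: d = 3, Demand slope: b = 2
Buyer's price increase = d * tax / (b + d)
= 3 * 5 / (2 + 3)
= 15 / 5 = 3

3


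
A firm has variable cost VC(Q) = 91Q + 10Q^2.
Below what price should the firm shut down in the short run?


AVC(Q) = VC(Q)/Q = 91 + 10Q
AVC is increasing in Q, so minimum AVC is at Q -> 0+.
Min AVC = 91
The firm should shut down if P < 91.

91


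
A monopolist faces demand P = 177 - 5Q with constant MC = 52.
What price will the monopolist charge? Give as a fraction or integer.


MR = 177 - 10Q
Set MR = MC: 177 - 10Q = 52
Q* = 25/2
Substitute into demand:
P* = 177 - 5*25/2 = 229/2

229/2


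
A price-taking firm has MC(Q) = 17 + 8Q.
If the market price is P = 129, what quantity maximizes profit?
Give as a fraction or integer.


In perfect competition, profit is maximized where P = MC.
129 = 17 + 8Q
112 = 8Q
Q* = 112/8 = 14

14


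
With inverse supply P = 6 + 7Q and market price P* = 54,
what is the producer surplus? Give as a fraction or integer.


Minimum supply price (at Q=0): P_min = 6
Quantity supplied at P* = 54:
Q* = (54 - 6)/7 = 48/7
PS = (1/2) * Q* * (P* - P_min)
PS = (1/2) * 48/7 * (54 - 6)
PS = (1/2) * 48/7 * 48 = 1152/7

1152/7


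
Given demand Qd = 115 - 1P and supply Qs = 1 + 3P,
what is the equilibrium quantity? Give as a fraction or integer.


First find equilibrium price:
115 - 1P = 1 + 3P
P* = 114/4 = 57/2
Then substitute into demand:
Q* = 115 - 1 * 57/2 = 173/2

173/2


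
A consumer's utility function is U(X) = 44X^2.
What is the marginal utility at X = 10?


MU = dU/dX = 44*2*X^(2-1)
MU = 88*X^1
At X = 10:
MU = 88 * 10^1
MU = 88 * 10 = 880

880


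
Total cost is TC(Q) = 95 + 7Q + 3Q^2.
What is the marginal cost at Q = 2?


MC = dTC/dQ = 7 + 2*3*Q
At Q = 2:
MC = 7 + 6*2
MC = 7 + 12 = 19

19


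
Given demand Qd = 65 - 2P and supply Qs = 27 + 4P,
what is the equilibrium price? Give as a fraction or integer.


At equilibrium, Qd = Qs.
65 - 2P = 27 + 4P
65 - 27 = 2P + 4P
38 = 6P
P* = 38/6 = 19/3

19/3


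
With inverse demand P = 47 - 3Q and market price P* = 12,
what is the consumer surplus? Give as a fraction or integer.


Maximum willingness to pay (at Q=0): P_max = 47
Quantity demanded at P* = 12:
Q* = (47 - 12)/3 = 35/3
CS = (1/2) * Q* * (P_max - P*)
CS = (1/2) * 35/3 * (47 - 12)
CS = (1/2) * 35/3 * 35 = 1225/6

1225/6


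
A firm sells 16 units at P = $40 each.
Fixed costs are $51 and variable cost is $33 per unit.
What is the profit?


Total Revenue = P * Q = 40 * 16 = $640
Total Cost = FC + VC*Q = 51 + 33*16 = $579
Profit = TR - TC = 640 - 579 = $61

$61


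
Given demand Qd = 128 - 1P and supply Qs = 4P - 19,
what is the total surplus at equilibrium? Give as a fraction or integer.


Find equilibrium: 128 - 1P = 4P - 19
128 + 19 = 5P
P* = 147/5 = 147/5
Q* = 4*147/5 - 19 = 493/5
Inverse demand: P = 128 - Q/1, so P_max = 128
Inverse supply: P = 19/4 + Q/4, so P_min = 19/4
CS = (1/2) * 493/5 * (128 - 147/5) = 243049/50
PS = (1/2) * 493/5 * (147/5 - 19/4) = 243049/200
TS = CS + PS = 243049/50 + 243049/200 = 243049/40

243049/40


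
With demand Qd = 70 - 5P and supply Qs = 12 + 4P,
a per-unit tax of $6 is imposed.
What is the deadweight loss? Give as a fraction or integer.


Pre-tax equilibrium quantity: Q* = 340/9
Post-tax equilibrium quantity: Q_tax = 220/9
Reduction in quantity: Q* - Q_tax = 40/3
DWL = (1/2) * tax * (Q* - Q_tax)
DWL = (1/2) * 6 * 40/3 = 40

40


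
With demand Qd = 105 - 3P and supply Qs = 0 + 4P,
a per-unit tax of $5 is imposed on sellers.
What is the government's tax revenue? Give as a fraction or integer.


With tax on sellers, new supply: Qs' = 0 + 4(P - 5)
= 4P - 20
New equilibrium quantity:
Q_new = 360/7
Tax revenue = tax * Q_new = 5 * 360/7 = 1800/7

1800/7
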